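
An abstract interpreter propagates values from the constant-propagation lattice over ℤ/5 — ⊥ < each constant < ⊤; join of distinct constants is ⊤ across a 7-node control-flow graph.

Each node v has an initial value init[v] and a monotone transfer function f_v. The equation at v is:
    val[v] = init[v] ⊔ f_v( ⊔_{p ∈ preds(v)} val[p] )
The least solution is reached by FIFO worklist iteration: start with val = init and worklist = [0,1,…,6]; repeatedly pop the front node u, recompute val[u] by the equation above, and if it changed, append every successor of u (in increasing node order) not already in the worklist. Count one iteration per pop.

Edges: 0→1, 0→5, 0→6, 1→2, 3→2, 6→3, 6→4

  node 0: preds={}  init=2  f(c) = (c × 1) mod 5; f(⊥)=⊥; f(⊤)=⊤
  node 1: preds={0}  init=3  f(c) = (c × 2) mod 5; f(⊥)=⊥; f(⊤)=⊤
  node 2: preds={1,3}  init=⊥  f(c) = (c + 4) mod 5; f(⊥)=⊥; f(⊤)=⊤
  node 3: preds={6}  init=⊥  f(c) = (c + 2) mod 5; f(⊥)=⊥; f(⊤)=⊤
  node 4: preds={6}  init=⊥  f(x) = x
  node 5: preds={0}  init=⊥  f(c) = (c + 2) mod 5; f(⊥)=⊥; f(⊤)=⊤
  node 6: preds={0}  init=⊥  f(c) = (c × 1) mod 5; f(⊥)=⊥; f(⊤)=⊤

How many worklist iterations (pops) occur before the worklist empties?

Iteration log — 10 steps:
  step 1. node 0  ⊔preds=⊥  new=2  stable
  step 2. node 1  ⊔preds=2  new=⊤  old=3  +wl: 
  step 3. node 2  ⊔preds=⊤  new=⊤  old=⊥  +wl: 
  step 4. node 3  ⊔preds=⊥  new=⊥  stable
  step 5. node 4  ⊔preds=⊥  new=⊥  stable
  step 6. node 5  ⊔preds=2  new=4  old=⊥  +wl: 
  step 7. node 6  ⊔preds=2  new=2  old=⊥  +wl: 3,4
  step 8. node 3  ⊔preds=2  new=4  old=⊥  +wl: 2
  step 9. node 4  ⊔preds=2  new=2  old=⊥  +wl: 
  step 10. node 2  ⊔preds=⊤  new=⊤  stable

Least fixpoint reached:
  node 0: 2
  node 1: ⊤
  node 2: ⊤
  node 3: 4
  node 4: 2
  node 5: 4
  node 6: 2

10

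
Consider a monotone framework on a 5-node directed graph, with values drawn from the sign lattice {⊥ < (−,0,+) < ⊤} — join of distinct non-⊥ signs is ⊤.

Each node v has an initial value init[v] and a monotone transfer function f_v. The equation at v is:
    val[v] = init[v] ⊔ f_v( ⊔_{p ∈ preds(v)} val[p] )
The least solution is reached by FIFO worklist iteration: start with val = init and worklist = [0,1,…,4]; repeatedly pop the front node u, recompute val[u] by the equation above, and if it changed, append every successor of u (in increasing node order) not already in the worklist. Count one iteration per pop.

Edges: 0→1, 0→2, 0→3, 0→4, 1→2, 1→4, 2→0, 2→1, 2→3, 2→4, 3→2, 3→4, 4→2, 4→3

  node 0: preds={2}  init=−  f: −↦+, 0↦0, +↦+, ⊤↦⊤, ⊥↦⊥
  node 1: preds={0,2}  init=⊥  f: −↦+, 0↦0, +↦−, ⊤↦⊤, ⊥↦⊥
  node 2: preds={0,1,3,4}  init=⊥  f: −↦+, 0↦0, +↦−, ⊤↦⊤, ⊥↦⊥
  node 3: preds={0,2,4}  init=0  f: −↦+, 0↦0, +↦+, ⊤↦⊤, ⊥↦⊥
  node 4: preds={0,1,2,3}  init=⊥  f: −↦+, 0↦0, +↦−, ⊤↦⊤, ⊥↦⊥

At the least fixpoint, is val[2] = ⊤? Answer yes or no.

Trace (10 dequeues):
  [1] u=0 | in ⊥ | out − | ==
  [2] u=1 | in − | out + | prev ⊥ | push {}
  [3] u=2 | in ⊤ | out ⊤ | prev ⊥ | push {0,1}
  [4] u=3 | in ⊤ | out ⊤ | prev 0 | push {2}
  [5] u=4 | in ⊤ | out ⊤ | prev ⊥ | push {3}
  [6] u=0 | in ⊤ | out ⊤ | prev − | push {4}
  [7] u=1 | in ⊤ | out ⊤ | prev + | push {}
  [8] u=2 | in ⊤ | out ⊤ | ==
  [9] u=3 | in ⊤ | out ⊤ | ==
  [10] u=4 | in ⊤ | out ⊤ | ==

Converged values:
  [0] ⊤
  [1] ⊤
  [2] ⊤
  [3] ⊤
  [4] ⊤

yes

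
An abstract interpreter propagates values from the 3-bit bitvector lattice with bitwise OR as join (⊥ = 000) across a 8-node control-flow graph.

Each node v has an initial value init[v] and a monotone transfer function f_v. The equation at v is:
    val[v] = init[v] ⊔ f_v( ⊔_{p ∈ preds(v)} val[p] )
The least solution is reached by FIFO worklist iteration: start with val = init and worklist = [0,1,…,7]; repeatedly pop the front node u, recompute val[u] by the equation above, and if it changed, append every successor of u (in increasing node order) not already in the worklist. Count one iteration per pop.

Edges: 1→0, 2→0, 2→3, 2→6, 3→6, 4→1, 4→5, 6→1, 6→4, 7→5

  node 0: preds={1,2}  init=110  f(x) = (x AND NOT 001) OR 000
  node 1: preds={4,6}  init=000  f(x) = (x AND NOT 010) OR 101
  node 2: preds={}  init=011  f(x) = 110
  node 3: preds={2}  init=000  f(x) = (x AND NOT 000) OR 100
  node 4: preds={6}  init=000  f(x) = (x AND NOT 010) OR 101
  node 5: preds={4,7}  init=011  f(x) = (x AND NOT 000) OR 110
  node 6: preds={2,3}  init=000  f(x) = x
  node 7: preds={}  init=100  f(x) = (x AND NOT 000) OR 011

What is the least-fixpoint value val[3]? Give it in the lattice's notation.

Iteration log — 12 steps:
  step 1. node 0  ⊔preds=011  new=110  stable
  step 2. node 1  ⊔preds=000  new=101  old=000  +wl: 0
  step 3. node 2  ⊔preds=000  new=111  old=011  +wl: 
  step 4. node 3  ⊔preds=111  new=111  old=000  +wl: 
  step 5. node 4  ⊔preds=000  new=101  old=000  +wl: 1
  step 6. node 5  ⊔preds=101  new=111  old=011  +wl: 
  step 7. node 6  ⊔preds=111  new=111  old=000  +wl: 4
  step 8. node 7  ⊔preds=000  new=111  old=100  +wl: 5
  step 9. node 0  ⊔preds=111  new=110  stable
  step 10. node 1  ⊔preds=111  new=101  stable
  step 11. node 4  ⊔preds=111  new=101  stable
  step 12. node 5  ⊔preds=111  new=111  stable

Least fixpoint reached:
  node 0: 110
  node 1: 101
  node 2: 111
  node 3: 111
  node 4: 101
  node 5: 111
  node 6: 111
  node 7: 111

111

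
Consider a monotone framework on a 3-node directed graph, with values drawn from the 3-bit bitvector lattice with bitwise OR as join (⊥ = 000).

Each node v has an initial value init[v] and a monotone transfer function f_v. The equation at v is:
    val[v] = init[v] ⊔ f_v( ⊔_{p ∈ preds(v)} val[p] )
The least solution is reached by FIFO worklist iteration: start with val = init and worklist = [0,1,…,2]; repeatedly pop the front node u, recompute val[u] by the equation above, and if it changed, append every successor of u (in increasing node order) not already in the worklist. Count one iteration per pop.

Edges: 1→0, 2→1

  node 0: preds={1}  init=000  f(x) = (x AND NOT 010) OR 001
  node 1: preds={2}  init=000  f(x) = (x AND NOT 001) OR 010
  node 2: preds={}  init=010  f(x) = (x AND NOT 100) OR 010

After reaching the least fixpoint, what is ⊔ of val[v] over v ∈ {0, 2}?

011

Worklist (4 pops):
  #1 pop 0: in=000 → 001 (was 000); enqueue []
  #2 pop 1: in=010 → 010 (was 000); enqueue [0]
  #3 pop 2: in=000 → 010 (no change)
  #4 pop 0: in=010 → 001 (no change)

Fixpoint:
  val[0] = 001
  val[1] = 010
  val[2] = 010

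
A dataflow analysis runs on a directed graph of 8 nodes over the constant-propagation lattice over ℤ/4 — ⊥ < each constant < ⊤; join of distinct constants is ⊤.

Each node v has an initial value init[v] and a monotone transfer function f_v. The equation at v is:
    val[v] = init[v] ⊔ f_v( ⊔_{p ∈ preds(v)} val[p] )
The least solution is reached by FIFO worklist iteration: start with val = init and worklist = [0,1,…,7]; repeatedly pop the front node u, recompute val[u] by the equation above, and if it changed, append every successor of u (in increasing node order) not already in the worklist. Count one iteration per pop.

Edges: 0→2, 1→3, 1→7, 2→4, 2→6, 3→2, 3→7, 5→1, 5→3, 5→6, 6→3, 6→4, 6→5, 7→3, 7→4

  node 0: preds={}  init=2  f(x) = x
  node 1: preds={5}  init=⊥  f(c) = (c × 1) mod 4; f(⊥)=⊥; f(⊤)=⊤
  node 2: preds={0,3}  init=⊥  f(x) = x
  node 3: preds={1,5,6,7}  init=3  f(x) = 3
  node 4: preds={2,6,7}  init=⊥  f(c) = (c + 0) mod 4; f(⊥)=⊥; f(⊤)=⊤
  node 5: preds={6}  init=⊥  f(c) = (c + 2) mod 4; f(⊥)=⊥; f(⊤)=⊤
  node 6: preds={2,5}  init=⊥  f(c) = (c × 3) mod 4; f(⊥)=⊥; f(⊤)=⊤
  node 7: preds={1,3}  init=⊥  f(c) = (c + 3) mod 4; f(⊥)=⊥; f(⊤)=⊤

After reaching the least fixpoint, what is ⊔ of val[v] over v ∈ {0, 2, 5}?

⊤

Trace (17 dequeues):
  [1] u=0 | in ⊥ | out 2 | ==
  [2] u=1 | in ⊥ | out ⊥ | ==
  [3] u=2 | in ⊤ | out ⊤ | prev ⊥ | push {}
  [4] u=3 | in ⊥ | out 3 | ==
  [5] u=4 | in ⊤ | out ⊤ | prev ⊥ | push {}
  [6] u=5 | in ⊥ | out ⊥ | ==
  [7] u=6 | in ⊤ | out ⊤ | prev ⊥ | push {3,4,5}
  [8] u=7 | in 3 | out 2 | prev ⊥ | push {}
  [9] u=3 | in ⊤ | out 3 | ==
  [10] u=4 | in ⊤ | out ⊤ | ==
  [11] u=5 | in ⊤ | out ⊤ | prev ⊥ | push {1,3,6}
  [12] u=1 | in ⊤ | out ⊤ | prev ⊥ | push {7}
  [13] u=3 | in ⊤ | out 3 | ==
  [14] u=6 | in ⊤ | out ⊤ | ==
  [15] u=7 | in ⊤ | out ⊤ | prev 2 | push {3,4}
  [16] u=3 | in ⊤ | out 3 | ==
  [17] u=4 | in ⊤ | out ⊤ | ==

Converged values:
  [0] 2
  [1] ⊤
  [2] ⊤
  [3] 3
  [4] ⊤
  [5] ⊤
  [6] ⊤
  [7] ⊤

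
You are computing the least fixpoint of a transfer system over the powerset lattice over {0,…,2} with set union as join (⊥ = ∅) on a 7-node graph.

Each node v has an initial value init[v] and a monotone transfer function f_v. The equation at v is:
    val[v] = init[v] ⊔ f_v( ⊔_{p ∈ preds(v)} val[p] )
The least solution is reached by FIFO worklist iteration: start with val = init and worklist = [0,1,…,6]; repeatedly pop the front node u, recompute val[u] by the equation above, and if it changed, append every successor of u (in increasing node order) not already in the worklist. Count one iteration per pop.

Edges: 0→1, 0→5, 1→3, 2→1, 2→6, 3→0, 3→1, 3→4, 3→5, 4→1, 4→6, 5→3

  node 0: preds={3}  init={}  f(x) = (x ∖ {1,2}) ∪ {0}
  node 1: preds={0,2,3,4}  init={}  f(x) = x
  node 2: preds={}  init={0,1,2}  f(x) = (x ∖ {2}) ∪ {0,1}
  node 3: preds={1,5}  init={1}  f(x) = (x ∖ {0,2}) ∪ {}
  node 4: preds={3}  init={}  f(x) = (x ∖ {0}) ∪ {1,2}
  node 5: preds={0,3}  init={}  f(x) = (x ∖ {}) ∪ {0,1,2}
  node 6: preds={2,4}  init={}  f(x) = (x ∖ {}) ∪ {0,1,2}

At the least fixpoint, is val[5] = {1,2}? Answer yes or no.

Trace (9 dequeues):
  [1] u=0 | in {1} | out {0} | prev {} | push {}
  [2] u=1 | in {0,1,2} | out {0,1,2} | prev {} | push {}
  [3] u=2 | in {} | out {0,1,2} | ==
  [4] u=3 | in {0,1,2} | out {1} | ==
  [5] u=4 | in {1} | out {1,2} | prev {} | push {1}
  [6] u=5 | in {0,1} | out {0,1,2} | prev {} | push {3}
  [7] u=6 | in {0,1,2} | out {0,1,2} | prev {} | push {}
  [8] u=1 | in {0,1,2} | out {0,1,2} | ==
  [9] u=3 | in {0,1,2} | out {1} | ==

Converged values:
  [0] {0}
  [1] {0,1,2}
  [2] {0,1,2}
  [3] {1}
  [4] {1,2}
  [5] {0,1,2}
  [6] {0,1,2}

no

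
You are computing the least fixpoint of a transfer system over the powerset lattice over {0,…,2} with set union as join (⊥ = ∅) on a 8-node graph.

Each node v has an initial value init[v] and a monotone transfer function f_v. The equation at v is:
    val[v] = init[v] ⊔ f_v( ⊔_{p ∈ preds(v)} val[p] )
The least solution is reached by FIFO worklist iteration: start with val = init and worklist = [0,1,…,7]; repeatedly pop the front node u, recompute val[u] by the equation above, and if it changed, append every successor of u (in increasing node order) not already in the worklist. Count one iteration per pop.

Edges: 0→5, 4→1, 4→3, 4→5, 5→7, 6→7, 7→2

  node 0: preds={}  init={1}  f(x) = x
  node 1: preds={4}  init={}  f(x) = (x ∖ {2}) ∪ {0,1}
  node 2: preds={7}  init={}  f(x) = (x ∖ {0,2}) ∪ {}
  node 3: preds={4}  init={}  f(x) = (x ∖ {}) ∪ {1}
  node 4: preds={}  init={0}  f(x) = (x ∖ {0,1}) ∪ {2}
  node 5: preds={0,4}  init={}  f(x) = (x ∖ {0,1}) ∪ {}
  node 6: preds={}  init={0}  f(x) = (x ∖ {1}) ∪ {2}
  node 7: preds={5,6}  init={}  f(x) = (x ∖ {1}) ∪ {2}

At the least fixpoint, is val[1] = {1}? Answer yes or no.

Worklist (11 pops):
  #1 pop 0: in={} → {1} (no change)
  #2 pop 1: in={0} → {0,1} (was {}); enqueue []
  #3 pop 2: in={} → {} (no change)
  #4 pop 3: in={0} → {0,1} (was {}); enqueue []
  #5 pop 4: in={} → {0,2} (was {0}); enqueue [1,3]
  #6 pop 5: in={0,1,2} → {2} (was {}); enqueue []
  #7 pop 6: in={} → {0,2} (was {0}); enqueue []
  #8 pop 7: in={0,2} → {0,2} (was {}); enqueue [2]
  #9 pop 1: in={0,2} → {0,1} (no change)
  #10 pop 3: in={0,2} → {0,1,2} (was {0,1}); enqueue []
  #11 pop 2: in={0,2} → {} (no change)

Fixpoint:
  val[0] = {1}
  val[1] = {0,1}
  val[2] = {}
  val[3] = {0,1,2}
  val[4] = {0,2}
  val[5] = {2}
  val[6] = {0,2}
  val[7] = {0,2}

no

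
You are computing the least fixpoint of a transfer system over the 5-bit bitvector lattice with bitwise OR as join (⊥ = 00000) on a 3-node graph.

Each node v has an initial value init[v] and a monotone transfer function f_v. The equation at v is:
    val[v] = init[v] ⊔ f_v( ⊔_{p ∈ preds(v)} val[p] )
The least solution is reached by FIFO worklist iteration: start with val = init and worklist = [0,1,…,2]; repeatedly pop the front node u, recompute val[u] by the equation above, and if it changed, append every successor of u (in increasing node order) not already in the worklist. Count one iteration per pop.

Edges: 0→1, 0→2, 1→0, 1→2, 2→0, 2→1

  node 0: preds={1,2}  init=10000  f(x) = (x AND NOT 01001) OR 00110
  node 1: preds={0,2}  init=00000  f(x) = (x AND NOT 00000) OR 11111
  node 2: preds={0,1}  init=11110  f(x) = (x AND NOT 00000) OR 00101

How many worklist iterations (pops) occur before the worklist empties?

Trace (5 dequeues):
  [1] u=0 | in 11110 | out 10110 | prev 10000 | push {}
  [2] u=1 | in 11110 | out 11111 | prev 00000 | push {0}
  [3] u=2 | in 11111 | out 11111 | prev 11110 | push {1}
  [4] u=0 | in 11111 | out 10110 | ==
  [5] u=1 | in 11111 | out 11111 | ==

Converged values:
  [0] 10110
  [1] 11111
  [2] 11111

5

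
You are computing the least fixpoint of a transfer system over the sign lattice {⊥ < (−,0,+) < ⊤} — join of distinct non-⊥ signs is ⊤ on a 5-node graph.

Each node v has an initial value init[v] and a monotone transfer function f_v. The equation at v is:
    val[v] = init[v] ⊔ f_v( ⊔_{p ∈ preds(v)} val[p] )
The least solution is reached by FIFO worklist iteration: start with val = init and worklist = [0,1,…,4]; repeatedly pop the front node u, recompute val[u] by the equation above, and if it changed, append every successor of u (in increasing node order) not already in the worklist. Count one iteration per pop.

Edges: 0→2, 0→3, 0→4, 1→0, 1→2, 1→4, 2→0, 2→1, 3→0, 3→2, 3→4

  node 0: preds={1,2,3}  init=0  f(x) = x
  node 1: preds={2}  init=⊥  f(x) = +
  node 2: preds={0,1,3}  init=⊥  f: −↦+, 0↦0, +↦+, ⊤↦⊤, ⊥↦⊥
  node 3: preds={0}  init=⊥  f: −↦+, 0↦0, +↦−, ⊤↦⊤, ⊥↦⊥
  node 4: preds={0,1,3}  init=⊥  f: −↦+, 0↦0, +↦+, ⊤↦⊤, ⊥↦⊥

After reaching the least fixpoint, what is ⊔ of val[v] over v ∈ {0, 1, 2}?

⊤

Iteration log — 12 steps:
  step 1. node 0  ⊔preds=⊥  new=0  stable
  step 2. node 1  ⊔preds=⊥  new=+  old=⊥  +wl: 0
  step 3. node 2  ⊔preds=⊤  new=⊤  old=⊥  +wl: 1
  step 4. node 3  ⊔preds=0  new=0  old=⊥  +wl: 2
  step 5. node 4  ⊔preds=⊤  new=⊤  old=⊥  +wl: 
  step 6. node 0  ⊔preds=⊤  new=⊤  old=0  +wl: 3,4
  step 7. node 1  ⊔preds=⊤  new=+  stable
  step 8. node 2  ⊔preds=⊤  new=⊤  stable
  step 9. node 3  ⊔preds=⊤  new=⊤  old=0  +wl: 0,2
  step 10. node 4  ⊔preds=⊤  new=⊤  stable
  step 11. node 0  ⊔preds=⊤  new=⊤  stable
  step 12. node 2  ⊔preds=⊤  new=⊤  stable

Least fixpoint reached:
  node 0: ⊤
  node 1: +
  node 2: ⊤
  node 3: ⊤
  node 4: ⊤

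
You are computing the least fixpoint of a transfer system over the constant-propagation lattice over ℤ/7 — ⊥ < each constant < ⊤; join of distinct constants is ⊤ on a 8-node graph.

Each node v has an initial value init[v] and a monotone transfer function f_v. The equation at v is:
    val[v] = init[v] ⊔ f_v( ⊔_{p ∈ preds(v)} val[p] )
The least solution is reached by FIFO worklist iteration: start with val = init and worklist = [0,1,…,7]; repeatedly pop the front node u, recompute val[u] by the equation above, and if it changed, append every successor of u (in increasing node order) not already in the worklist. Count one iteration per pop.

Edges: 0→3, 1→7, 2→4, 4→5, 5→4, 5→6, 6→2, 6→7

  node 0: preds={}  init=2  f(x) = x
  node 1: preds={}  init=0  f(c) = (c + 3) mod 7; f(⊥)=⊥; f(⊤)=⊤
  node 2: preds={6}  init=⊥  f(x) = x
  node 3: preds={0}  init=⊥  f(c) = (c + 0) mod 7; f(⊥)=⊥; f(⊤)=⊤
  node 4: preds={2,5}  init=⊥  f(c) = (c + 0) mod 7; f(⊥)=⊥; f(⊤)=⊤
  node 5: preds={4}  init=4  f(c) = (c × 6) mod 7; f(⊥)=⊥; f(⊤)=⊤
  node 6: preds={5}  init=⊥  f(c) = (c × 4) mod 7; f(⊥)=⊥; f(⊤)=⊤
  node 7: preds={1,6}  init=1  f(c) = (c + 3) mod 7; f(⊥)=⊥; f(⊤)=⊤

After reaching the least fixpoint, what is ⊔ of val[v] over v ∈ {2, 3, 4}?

Iteration log — 12 steps:
  step 1. node 0  ⊔preds=⊥  new=2  stable
  step 2. node 1  ⊔preds=⊥  new=0  stable
  step 3. node 2  ⊔preds=⊥  new=⊥  stable
  step 4. node 3  ⊔preds=2  new=2  old=⊥  +wl: 
  step 5. node 4  ⊔preds=4  new=4  old=⊥  +wl: 
  step 6. node 5  ⊔preds=4  new=⊤  old=4  +wl: 4
  step 7. node 6  ⊔preds=⊤  new=⊤  old=⊥  +wl: 2
  step 8. node 7  ⊔preds=⊤  new=⊤  old=1  +wl: 
  step 9. node 4  ⊔preds=⊤  new=⊤  old=4  +wl: 5
  step 10. node 2  ⊔preds=⊤  new=⊤  old=⊥  +wl: 4
  step 11. node 5  ⊔preds=⊤  new=⊤  stable
  step 12. node 4  ⊔preds=⊤  new=⊤  stable

Least fixpoint reached:
  node 0: 2
  node 1: 0
  node 2: ⊤
  node 3: 2
  node 4: ⊤
  node 5: ⊤
  node 6: ⊤
  node 7: ⊤

⊤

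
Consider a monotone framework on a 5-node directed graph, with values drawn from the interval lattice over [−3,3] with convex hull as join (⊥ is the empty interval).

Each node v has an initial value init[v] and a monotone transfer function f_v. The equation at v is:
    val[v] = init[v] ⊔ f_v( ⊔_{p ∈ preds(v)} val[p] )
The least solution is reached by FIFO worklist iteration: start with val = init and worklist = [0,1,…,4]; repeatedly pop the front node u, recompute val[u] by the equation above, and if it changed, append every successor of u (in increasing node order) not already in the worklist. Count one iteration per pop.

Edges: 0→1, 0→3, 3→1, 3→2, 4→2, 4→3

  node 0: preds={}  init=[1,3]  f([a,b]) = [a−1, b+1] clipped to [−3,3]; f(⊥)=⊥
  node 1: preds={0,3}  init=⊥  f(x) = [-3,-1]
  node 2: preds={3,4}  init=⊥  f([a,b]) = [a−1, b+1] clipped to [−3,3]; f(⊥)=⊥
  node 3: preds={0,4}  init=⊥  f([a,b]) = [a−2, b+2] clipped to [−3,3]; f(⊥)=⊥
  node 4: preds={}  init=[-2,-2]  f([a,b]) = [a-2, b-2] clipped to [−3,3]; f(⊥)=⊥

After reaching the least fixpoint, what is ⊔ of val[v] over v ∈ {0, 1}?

Worklist (7 pops):
  #1 pop 0: in=⊥ → [1,3] (no change)
  #2 pop 1: in=[1,3] → [-3,-1] (was ⊥); enqueue []
  #3 pop 2: in=[-2,-2] → [-3,-1] (was ⊥); enqueue []
  #4 pop 3: in=[-2,3] → [-3,3] (was ⊥); enqueue [1,2]
  #5 pop 4: in=⊥ → [-2,-2] (no change)
  #6 pop 1: in=[-3,3] → [-3,-1] (no change)
  #7 pop 2: in=[-3,3] → [-3,3] (was [-3,-1]); enqueue []

Fixpoint:
  val[0] = [1,3]
  val[1] = [-3,-1]
  val[2] = [-3,3]
  val[3] = [-3,3]
  val[4] = [-2,-2]

[-3,3]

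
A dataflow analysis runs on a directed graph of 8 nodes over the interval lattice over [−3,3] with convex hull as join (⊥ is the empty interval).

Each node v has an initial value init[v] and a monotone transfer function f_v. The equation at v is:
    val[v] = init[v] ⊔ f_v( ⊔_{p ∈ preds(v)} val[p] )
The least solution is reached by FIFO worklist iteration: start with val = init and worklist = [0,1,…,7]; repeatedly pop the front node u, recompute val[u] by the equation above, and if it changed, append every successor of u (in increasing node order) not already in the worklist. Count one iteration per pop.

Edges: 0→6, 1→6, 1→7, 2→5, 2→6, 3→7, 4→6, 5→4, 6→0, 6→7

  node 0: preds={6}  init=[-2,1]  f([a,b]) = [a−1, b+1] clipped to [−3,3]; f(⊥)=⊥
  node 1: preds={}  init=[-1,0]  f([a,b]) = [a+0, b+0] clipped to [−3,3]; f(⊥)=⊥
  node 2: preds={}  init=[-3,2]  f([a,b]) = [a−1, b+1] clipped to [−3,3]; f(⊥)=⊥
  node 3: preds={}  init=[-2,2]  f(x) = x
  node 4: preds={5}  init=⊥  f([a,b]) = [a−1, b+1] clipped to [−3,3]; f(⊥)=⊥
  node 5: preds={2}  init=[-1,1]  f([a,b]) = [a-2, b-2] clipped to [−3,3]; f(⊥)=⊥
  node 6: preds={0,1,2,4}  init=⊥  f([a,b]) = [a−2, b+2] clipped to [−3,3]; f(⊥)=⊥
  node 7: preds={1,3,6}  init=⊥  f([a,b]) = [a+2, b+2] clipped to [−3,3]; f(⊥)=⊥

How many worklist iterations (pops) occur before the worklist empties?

11

Trace (11 dequeues):
  [1] u=0 | in ⊥ | out [-2,1] | ==
  [2] u=1 | in ⊥ | out [-1,0] | ==
  [3] u=2 | in ⊥ | out [-3,2] | ==
  [4] u=3 | in ⊥ | out [-2,2] | ==
  [5] u=4 | in [-1,1] | out [-2,2] | prev ⊥ | push {}
  [6] u=5 | in [-3,2] | out [-3,1] | prev [-1,1] | push {4}
  [7] u=6 | in [-3,2] | out [-3,3] | prev ⊥ | push {0}
  [8] u=7 | in [-3,3] | out [-1,3] | prev ⊥ | push {}
  [9] u=4 | in [-3,1] | out [-3,2] | prev [-2,2] | push {6}
  [10] u=0 | in [-3,3] | out [-3,3] | prev [-2,1] | push {}
  [11] u=6 | in [-3,3] | out [-3,3] | ==

Converged values:
  [0] [-3,3]
  [1] [-1,0]
  [2] [-3,2]
  [3] [-2,2]
  [4] [-3,2]
  [5] [-3,1]
  [6] [-3,3]
  [7] [-1,3]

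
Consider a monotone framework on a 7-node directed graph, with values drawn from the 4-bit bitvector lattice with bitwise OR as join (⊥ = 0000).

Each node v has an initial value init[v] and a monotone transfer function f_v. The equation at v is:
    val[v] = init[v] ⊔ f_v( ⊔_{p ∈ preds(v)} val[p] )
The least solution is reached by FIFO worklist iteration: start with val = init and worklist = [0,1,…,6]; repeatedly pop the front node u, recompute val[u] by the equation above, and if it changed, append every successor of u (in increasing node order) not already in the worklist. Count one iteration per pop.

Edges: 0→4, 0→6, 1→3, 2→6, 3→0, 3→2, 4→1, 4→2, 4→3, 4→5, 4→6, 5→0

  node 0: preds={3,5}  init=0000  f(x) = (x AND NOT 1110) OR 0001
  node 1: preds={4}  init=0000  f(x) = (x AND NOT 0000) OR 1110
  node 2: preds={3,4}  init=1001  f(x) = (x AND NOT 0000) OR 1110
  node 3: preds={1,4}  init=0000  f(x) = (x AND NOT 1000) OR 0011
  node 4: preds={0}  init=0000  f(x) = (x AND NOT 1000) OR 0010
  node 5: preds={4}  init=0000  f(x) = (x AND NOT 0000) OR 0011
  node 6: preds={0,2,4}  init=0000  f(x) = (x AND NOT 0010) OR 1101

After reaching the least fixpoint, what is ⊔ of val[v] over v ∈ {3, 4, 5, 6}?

Trace (11 dequeues):
  [1] u=0 | in 0000 | out 0001 | prev 0000 | push {}
  [2] u=1 | in 0000 | out 1110 | prev 0000 | push {}
  [3] u=2 | in 0000 | out 1111 | prev 1001 | push {}
  [4] u=3 | in 1110 | out 0111 | prev 0000 | push {0,2}
  [5] u=4 | in 0001 | out 0011 | prev 0000 | push {1,3}
  [6] u=5 | in 0011 | out 0011 | prev 0000 | push {}
  [7] u=6 | in 1111 | out 1101 | prev 0000 | push {}
  [8] u=0 | in 0111 | out 0001 | ==
  [9] u=2 | in 0111 | out 1111 | ==
  [10] u=1 | in 0011 | out 1111 | prev 1110 | push {}
  [11] u=3 | in 1111 | out 0111 | ==

Converged values:
  [0] 0001
  [1] 1111
  [2] 1111
  [3] 0111
  [4] 0011
  [5] 0011
  [6] 1101

1111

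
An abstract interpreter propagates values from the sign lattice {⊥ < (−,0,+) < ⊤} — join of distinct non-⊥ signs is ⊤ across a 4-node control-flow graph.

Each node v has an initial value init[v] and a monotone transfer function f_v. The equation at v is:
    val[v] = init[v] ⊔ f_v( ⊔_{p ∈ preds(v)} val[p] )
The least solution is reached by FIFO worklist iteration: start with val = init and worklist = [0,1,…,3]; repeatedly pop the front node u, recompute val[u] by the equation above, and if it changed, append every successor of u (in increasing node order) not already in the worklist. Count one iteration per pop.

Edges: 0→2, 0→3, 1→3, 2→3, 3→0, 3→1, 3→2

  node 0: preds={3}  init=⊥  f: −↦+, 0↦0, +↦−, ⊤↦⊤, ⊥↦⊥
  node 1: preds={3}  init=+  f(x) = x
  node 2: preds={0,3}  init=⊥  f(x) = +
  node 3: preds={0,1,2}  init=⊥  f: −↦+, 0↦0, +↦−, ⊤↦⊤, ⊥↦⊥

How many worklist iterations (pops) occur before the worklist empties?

Trace (12 dequeues):
  [1] u=0 | in ⊥ | out ⊥ | ==
  [2] u=1 | in ⊥ | out + | ==
  [3] u=2 | in ⊥ | out + | prev ⊥ | push {}
  [4] u=3 | in + | out − | prev ⊥ | push {0,1,2}
  [5] u=0 | in − | out + | prev ⊥ | push {3}
  [6] u=1 | in − | out ⊤ | prev + | push {}
  [7] u=2 | in ⊤ | out + | ==
  [8] u=3 | in ⊤ | out ⊤ | prev − | push {0,1,2}
  [9] u=0 | in ⊤ | out ⊤ | prev + | push {3}
  [10] u=1 | in ⊤ | out ⊤ | ==
  [11] u=2 | in ⊤ | out + | ==
  [12] u=3 | in ⊤ | out ⊤ | ==

Converged values:
  [0] ⊤
  [1] ⊤
  [2] +
  [3] ⊤

12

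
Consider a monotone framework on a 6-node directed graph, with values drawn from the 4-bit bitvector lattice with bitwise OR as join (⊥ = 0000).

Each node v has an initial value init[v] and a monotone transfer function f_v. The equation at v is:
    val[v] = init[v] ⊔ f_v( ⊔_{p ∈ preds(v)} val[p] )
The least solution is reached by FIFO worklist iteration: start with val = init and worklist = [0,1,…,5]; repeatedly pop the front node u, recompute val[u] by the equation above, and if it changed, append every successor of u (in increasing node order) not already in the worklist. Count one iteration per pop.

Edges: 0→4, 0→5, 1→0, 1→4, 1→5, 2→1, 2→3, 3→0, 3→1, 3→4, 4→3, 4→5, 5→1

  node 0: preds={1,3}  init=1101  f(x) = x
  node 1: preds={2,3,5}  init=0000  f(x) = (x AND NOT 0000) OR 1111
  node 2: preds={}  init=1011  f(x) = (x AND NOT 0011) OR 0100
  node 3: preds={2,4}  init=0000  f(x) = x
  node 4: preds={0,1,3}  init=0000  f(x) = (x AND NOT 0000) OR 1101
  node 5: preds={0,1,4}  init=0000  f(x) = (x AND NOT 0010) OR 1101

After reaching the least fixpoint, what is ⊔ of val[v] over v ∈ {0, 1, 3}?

1111

Trace (11 dequeues):
  [1] u=0 | in 0000 | out 1101 | ==
  [2] u=1 | in 1011 | out 1111 | prev 0000 | push {0}
  [3] u=2 | in 0000 | out 1111 | prev 1011 | push {1}
  [4] u=3 | in 1111 | out 1111 | prev 0000 | push {}
  [5] u=4 | in 1111 | out 1111 | prev 0000 | push {3}
  [6] u=5 | in 1111 | out 1101 | prev 0000 | push {}
  [7] u=0 | in 1111 | out 1111 | prev 1101 | push {4,5}
  [8] u=1 | in 1111 | out 1111 | ==
  [9] u=3 | in 1111 | out 1111 | ==
  [10] u=4 | in 1111 | out 1111 | ==
  [11] u=5 | in 1111 | out 1101 | ==

Converged values:
  [0] 1111
  [1] 1111
  [2] 1111
  [3] 1111
  [4] 1111
  [5] 1101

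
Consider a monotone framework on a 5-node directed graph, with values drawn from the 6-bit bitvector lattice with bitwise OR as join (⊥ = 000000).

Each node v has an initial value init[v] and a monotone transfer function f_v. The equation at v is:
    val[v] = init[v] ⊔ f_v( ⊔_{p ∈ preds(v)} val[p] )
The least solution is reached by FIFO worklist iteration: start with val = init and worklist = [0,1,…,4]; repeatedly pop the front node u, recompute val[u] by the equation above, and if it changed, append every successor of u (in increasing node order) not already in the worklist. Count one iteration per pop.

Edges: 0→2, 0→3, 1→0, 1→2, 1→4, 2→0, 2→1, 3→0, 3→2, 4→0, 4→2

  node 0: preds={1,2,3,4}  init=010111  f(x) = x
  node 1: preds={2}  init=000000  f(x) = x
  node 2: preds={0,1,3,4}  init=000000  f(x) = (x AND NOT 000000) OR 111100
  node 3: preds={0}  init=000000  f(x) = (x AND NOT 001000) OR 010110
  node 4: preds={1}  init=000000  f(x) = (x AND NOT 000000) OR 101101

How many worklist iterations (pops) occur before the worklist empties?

Iteration log — 13 steps:
  step 1. node 0  ⊔preds=000000  new=010111  stable
  step 2. node 1  ⊔preds=000000  new=000000  stable
  step 3. node 2  ⊔preds=010111  new=111111  old=000000  +wl: 0,1
  step 4. node 3  ⊔preds=010111  new=010111  old=000000  +wl: 2
  step 5. node 4  ⊔preds=000000  new=101101  old=000000  +wl: 
  step 6. node 0  ⊔preds=111111  new=111111  old=010111  +wl: 3
  step 7. node 1  ⊔preds=111111  new=111111  old=000000  +wl: 0,4
  step 8. node 2  ⊔preds=111111  new=111111  stable
  step 9. node 3  ⊔preds=111111  new=110111  old=010111  +wl: 2
  step 10. node 0  ⊔preds=111111  new=111111  stable
  step 11. node 4  ⊔preds=111111  new=111111  old=101101  +wl: 0
  step 12. node 2  ⊔preds=111111  new=111111  stable
  step 13. node 0  ⊔preds=111111  new=111111  stable

Least fixpoint reached:
  node 0: 111111
  node 1: 111111
  node 2: 111111
  node 3: 110111
  node 4: 111111

13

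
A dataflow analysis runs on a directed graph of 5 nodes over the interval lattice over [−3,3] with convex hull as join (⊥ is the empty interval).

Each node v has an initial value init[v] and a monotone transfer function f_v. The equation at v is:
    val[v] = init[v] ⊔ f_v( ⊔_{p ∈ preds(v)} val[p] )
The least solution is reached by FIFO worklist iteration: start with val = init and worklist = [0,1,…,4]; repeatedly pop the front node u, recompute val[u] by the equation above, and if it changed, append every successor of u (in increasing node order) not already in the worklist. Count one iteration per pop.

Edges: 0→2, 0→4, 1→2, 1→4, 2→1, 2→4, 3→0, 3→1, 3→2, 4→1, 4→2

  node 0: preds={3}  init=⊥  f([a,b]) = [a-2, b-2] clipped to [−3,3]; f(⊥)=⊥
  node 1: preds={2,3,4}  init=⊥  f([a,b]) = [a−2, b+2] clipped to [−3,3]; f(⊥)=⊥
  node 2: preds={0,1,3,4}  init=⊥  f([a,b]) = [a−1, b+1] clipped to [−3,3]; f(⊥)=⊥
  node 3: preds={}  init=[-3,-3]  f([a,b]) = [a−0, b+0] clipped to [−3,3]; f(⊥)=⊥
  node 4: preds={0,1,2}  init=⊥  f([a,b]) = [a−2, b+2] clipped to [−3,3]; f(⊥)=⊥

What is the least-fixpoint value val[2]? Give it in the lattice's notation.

Trace (10 dequeues):
  [1] u=0 | in [-3,-3] | out [-3,-3] | prev ⊥ | push {}
  [2] u=1 | in [-3,-3] | out [-3,-1] | prev ⊥ | push {}
  [3] u=2 | in [-3,-1] | out [-3,0] | prev ⊥ | push {1}
  [4] u=3 | in ⊥ | out [-3,-3] | ==
  [5] u=4 | in [-3,0] | out [-3,2] | prev ⊥ | push {2}
  [6] u=1 | in [-3,2] | out [-3,3] | prev [-3,-1] | push {4}
  [7] u=2 | in [-3,3] | out [-3,3] | prev [-3,0] | push {1}
  [8] u=4 | in [-3,3] | out [-3,3] | prev [-3,2] | push {2}
  [9] u=1 | in [-3,3] | out [-3,3] | ==
  [10] u=2 | in [-3,3] | out [-3,3] | ==

Converged values:
  [0] [-3,-3]
  [1] [-3,3]
  [2] [-3,3]
  [3] [-3,-3]
  [4] [-3,3]

[-3,3]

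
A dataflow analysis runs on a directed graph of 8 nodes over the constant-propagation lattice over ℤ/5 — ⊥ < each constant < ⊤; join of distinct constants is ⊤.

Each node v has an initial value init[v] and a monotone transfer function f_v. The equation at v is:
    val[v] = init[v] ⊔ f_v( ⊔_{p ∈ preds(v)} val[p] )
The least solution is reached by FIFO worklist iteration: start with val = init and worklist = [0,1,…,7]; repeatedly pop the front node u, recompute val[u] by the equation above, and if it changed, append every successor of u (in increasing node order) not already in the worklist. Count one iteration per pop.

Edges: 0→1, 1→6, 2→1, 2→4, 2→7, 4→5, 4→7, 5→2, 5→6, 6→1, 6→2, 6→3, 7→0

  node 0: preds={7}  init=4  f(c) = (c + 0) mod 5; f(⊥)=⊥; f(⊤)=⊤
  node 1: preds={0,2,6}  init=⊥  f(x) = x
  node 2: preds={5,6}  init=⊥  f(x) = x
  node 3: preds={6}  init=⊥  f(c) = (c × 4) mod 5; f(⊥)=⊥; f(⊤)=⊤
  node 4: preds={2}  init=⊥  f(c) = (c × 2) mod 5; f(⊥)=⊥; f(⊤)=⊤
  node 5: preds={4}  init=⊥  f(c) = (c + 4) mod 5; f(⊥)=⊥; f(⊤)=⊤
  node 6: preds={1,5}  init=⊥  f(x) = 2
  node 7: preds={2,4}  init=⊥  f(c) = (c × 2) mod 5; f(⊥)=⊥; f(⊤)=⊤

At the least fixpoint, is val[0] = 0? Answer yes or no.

no

Iteration log — 25 steps:
  step 1. node 0  ⊔preds=⊥  new=4  stable
  step 2. node 1  ⊔preds=4  new=4  old=⊥  +wl: 
  step 3. node 2  ⊔preds=⊥  new=⊥  stable
  step 4. node 3  ⊔preds=⊥  new=⊥  stable
  step 5. node 4  ⊔preds=⊥  new=⊥  stable
  step 6. node 5  ⊔preds=⊥  new=⊥  stable
  step 7. node 6  ⊔preds=4  new=2  old=⊥  +wl: 1,2,3
  step 8. node 7  ⊔preds=⊥  new=⊥  stable
  step 9. node 1  ⊔preds=⊤  new=⊤  old=4  +wl: 6
  step 10. node 2  ⊔preds=2  new=2  old=⊥  +wl: 1,4,7
  step 11. node 3  ⊔preds=2  new=3  old=⊥  +wl: 
  step 12. node 6  ⊔preds=⊤  new=2  stable
  step 13. node 1  ⊔preds=⊤  new=⊤  stable
  step 14. node 4  ⊔preds=2  new=4  old=⊥  +wl: 5
  step 15. node 7  ⊔preds=⊤  new=⊤  old=⊥  +wl: 0
  step 16. node 5  ⊔preds=4  new=3  old=⊥  +wl: 2,6
  step 17. node 0  ⊔preds=⊤  new=⊤  old=4  +wl: 1
  step 18. node 2  ⊔preds=⊤  new=⊤  old=2  +wl: 4,7
  step 19. node 6  ⊔preds=⊤  new=2  stable
  step 20. node 1  ⊔preds=⊤  new=⊤  stable
  step 21. node 4  ⊔preds=⊤  new=⊤  old=4  +wl: 5
  step 22. node 7  ⊔preds=⊤  new=⊤  stable
  step 23. node 5  ⊔preds=⊤  new=⊤  old=3  +wl: 2,6
  step 24. node 2  ⊔preds=⊤  new=⊤  stable
  step 25. node 6  ⊔preds=⊤  new=2  stable

Least fixpoint reached:
  node 0: ⊤
  node 1: ⊤
  node 2: ⊤
  node 3: 3
  node 4: ⊤
  node 5: ⊤
  node 6: 2
  node 7: ⊤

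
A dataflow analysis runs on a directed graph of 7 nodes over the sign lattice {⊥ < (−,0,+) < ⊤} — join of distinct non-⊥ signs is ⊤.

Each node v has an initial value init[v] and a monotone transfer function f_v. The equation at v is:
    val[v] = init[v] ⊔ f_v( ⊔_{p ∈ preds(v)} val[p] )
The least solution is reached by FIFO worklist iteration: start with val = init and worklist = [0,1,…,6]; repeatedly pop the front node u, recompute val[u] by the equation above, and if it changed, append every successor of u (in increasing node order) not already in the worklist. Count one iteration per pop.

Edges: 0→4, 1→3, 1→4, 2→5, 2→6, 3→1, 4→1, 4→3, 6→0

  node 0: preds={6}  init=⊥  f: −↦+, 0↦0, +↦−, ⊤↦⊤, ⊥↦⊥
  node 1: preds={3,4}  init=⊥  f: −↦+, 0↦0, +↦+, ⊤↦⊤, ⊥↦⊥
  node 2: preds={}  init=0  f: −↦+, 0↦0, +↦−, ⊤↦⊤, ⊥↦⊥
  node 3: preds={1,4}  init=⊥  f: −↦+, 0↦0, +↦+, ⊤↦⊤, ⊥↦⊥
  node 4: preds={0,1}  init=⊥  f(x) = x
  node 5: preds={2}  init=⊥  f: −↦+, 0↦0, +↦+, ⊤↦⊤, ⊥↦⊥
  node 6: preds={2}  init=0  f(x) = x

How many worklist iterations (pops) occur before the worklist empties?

Iteration log — 11 steps:
  step 1. node 0  ⊔preds=0  new=0  old=⊥  +wl: 
  step 2. node 1  ⊔preds=⊥  new=⊥  stable
  step 3. node 2  ⊔preds=⊥  new=0  stable
  step 4. node 3  ⊔preds=⊥  new=⊥  stable
  step 5. node 4  ⊔preds=0  new=0  old=⊥  +wl: 1,3
  step 6. node 5  ⊔preds=0  new=0  old=⊥  +wl: 
  step 7. node 6  ⊔preds=0  new=0  stable
  step 8. node 1  ⊔preds=0  new=0  old=⊥  +wl: 4
  step 9. node 3  ⊔preds=0  new=0  old=⊥  +wl: 1
  step 10. node 4  ⊔preds=0  new=0  stable
  step 11. node 1  ⊔preds=0  new=0  stable

Least fixpoint reached:
  node 0: 0
  node 1: 0
  node 2: 0
  node 3: 0
  node 4: 0
  node 5: 0
  node 6: 0

11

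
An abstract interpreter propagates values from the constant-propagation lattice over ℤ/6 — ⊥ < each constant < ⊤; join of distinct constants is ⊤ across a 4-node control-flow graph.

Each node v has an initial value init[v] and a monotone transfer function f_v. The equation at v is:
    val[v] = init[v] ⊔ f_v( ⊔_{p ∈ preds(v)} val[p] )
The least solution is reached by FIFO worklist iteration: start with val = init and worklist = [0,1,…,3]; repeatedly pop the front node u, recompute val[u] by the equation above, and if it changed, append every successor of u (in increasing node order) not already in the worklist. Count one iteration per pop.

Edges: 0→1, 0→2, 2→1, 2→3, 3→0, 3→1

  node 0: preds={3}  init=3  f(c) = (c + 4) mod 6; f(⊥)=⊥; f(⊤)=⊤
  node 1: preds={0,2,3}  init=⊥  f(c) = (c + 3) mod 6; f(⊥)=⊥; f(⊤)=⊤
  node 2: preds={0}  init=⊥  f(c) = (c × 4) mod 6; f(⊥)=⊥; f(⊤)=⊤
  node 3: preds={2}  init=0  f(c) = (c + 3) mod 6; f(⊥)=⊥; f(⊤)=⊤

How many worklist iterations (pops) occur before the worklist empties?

Worklist (6 pops):
  #1 pop 0: in=0 → ⊤ (was 3); enqueue []
  #2 pop 1: in=⊤ → ⊤ (was ⊥); enqueue []
  #3 pop 2: in=⊤ → ⊤ (was ⊥); enqueue [1]
  #4 pop 3: in=⊤ → ⊤ (was 0); enqueue [0]
  #5 pop 1: in=⊤ → ⊤ (no change)
  #6 pop 0: in=⊤ → ⊤ (no change)

Fixpoint:
  val[0] = ⊤
  val[1] = ⊤
  val[2] = ⊤
  val[3] = ⊤

6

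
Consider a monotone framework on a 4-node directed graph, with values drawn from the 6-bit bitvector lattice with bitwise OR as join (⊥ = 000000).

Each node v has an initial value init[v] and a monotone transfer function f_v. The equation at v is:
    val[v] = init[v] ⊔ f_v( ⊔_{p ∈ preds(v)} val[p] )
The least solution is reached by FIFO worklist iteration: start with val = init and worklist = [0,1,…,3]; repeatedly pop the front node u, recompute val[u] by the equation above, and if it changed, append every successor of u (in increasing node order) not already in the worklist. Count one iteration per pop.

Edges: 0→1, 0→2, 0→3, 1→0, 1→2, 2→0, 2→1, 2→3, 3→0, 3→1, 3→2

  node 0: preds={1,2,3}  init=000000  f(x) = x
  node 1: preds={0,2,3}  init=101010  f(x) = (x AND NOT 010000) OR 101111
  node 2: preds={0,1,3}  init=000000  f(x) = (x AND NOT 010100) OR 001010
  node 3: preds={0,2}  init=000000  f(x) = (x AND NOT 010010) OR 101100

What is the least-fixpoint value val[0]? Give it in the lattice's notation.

Trace (8 dequeues):
  [1] u=0 | in 101010 | out 101010 | prev 000000 | push {}
  [2] u=1 | in 101010 | out 101111 | prev 101010 | push {0}
  [3] u=2 | in 101111 | out 101011 | prev 000000 | push {1}
  [4] u=3 | in 101011 | out 101101 | prev 000000 | push {2}
  [5] u=0 | in 101111 | out 101111 | prev 101010 | push {3}
  [6] u=1 | in 101111 | out 101111 | ==
  [7] u=2 | in 101111 | out 101011 | ==
  [8] u=3 | in 101111 | out 101101 | ==

Converged values:
  [0] 101111
  [1] 101111
  [2] 101011
  [3] 101101

101111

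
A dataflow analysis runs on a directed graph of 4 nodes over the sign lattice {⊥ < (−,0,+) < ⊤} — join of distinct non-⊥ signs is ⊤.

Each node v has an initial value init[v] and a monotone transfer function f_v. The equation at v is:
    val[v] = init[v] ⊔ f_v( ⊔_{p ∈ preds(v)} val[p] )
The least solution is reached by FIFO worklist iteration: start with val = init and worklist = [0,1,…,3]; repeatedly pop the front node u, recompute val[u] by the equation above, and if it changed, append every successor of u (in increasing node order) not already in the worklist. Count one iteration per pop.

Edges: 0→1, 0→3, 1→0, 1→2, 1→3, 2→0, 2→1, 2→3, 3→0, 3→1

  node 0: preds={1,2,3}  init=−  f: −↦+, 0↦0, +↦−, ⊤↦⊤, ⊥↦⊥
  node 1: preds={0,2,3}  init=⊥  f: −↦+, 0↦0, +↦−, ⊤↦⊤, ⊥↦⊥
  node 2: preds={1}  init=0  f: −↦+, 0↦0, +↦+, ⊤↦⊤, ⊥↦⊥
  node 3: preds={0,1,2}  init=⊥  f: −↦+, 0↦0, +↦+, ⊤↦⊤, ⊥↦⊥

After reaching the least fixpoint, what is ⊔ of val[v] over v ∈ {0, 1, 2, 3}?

Worklist (6 pops):
  #1 pop 0: in=0 → ⊤ (was −); enqueue []
  #2 pop 1: in=⊤ → ⊤ (was ⊥); enqueue [0]
  #3 pop 2: in=⊤ → ⊤ (was 0); enqueue [1]
  #4 pop 3: in=⊤ → ⊤ (was ⊥); enqueue []
  #5 pop 0: in=⊤ → ⊤ (no change)
  #6 pop 1: in=⊤ → ⊤ (no change)

Fixpoint:
  val[0] = ⊤
  val[1] = ⊤
  val[2] = ⊤
  val[3] = ⊤

⊤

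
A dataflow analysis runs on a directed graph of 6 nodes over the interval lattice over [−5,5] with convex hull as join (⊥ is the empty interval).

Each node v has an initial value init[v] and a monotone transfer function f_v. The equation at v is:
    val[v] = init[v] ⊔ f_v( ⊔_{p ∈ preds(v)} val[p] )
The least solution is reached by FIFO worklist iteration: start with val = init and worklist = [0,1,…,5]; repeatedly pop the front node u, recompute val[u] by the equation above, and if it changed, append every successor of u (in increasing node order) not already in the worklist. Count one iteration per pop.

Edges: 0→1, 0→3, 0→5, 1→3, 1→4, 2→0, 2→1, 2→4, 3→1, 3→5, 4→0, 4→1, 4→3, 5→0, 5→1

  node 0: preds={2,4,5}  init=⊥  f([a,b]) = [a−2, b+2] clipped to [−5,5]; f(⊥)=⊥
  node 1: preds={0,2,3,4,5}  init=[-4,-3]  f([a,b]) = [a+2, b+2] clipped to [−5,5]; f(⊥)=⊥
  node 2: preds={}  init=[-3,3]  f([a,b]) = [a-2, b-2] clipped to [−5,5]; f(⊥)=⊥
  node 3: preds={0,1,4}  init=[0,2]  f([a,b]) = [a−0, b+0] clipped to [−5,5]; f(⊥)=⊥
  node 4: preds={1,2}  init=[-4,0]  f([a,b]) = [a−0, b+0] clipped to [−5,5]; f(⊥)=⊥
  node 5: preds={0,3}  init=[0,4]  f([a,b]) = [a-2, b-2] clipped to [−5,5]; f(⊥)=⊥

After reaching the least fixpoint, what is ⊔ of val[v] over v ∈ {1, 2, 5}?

Worklist (9 pops):
  #1 pop 0: in=[-4,4] → [-5,5] (was ⊥); enqueue []
  #2 pop 1: in=[-5,5] → [-4,5] (was [-4,-3]); enqueue []
  #3 pop 2: in=⊥ → [-3,3] (no change)
  #4 pop 3: in=[-5,5] → [-5,5] (was [0,2]); enqueue [1]
  #5 pop 4: in=[-4,5] → [-4,5] (was [-4,0]); enqueue [0,3]
  #6 pop 5: in=[-5,5] → [-5,4] (was [0,4]); enqueue []
  #7 pop 1: in=[-5,5] → [-4,5] (no change)
  #8 pop 0: in=[-5,5] → [-5,5] (no change)
  #9 pop 3: in=[-5,5] → [-5,5] (no change)

Fixpoint:
  val[0] = [-5,5]
  val[1] = [-4,5]
  val[2] = [-3,3]
  val[3] = [-5,5]
  val[4] = [-4,5]
  val[5] = [-5,4]

[-5,5]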